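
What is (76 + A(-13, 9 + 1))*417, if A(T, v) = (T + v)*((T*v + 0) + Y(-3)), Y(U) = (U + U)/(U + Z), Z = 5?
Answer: 198075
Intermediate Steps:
Y(U) = 2*U/(5 + U) (Y(U) = (U + U)/(U + 5) = (2*U)/(5 + U) = 2*U/(5 + U))
A(T, v) = (-3 + T*v)*(T + v) (A(T, v) = (T + v)*((T*v + 0) + 2*(-3)/(5 - 3)) = (T + v)*(T*v + 2*(-3)/2) = (T + v)*(T*v + 2*(-3)*(1/2)) = (T + v)*(T*v - 3) = (T + v)*(-3 + T*v) = (-3 + T*v)*(T + v))
(76 + A(-13, 9 + 1))*417 = (76 + (-3*(-13) - 3*(9 + 1) - 13*(9 + 1)**2 + (9 + 1)*(-13)**2))*417 = (76 + (39 - 3*10 - 13*10**2 + 10*169))*417 = (76 + (39 - 30 - 13*100 + 1690))*417 = (76 + (39 - 30 - 1300 + 1690))*417 = (76 + 399)*417 = 475*417 = 198075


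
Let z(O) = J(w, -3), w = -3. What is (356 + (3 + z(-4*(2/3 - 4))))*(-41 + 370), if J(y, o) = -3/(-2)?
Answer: 237209/2 ≈ 1.1860e+5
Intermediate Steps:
J(y, o) = 3/2 (J(y, o) = -3*(-½) = 3/2)
z(O) = 3/2
(356 + (3 + z(-4*(2/3 - 4))))*(-41 + 370) = (356 + (3 + 3/2))*(-41 + 370) = (356 + 9/2)*329 = (721/2)*329 = 237209/2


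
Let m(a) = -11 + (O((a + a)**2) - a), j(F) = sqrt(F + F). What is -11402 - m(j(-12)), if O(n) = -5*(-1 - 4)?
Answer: -11416 + 2*I*sqrt(6) ≈ -11416.0 + 4.899*I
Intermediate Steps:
j(F) = sqrt(2)*sqrt(F) (j(F) = sqrt(2*F) = sqrt(2)*sqrt(F))
O(n) = 25 (O(n) = -5*(-5) = 25)
m(a) = 14 - a (m(a) = -11 + (25 - a) = 14 - a)
-11402 - m(j(-12)) = -11402 - (14 - sqrt(2)*sqrt(-12)) = -11402 - (14 - sqrt(2)*2*I*sqrt(3)) = -11402 - (14 - 2*I*sqrt(6)) = -11402 + (-14 + 2*I*sqrt(6)) = -11416 + 2*I*sqrt(6)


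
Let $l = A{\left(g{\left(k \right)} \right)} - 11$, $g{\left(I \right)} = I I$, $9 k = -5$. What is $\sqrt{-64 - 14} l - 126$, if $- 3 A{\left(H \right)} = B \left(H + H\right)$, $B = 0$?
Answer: $-126 - 11 i \sqrt{78} \approx -126.0 - 97.149 i$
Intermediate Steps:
$k = - \frac{5}{9}$ ($k = \frac{1}{9} \left(-5\right) = - \frac{5}{9} \approx -0.55556$)
$g{\left(I \right)} = I^{2}$
$A{\left(H \right)} = 0$ ($A{\left(H \right)} = - \frac{0 \left(H + H\right)}{3} = - \frac{0 \cdot 2 H}{3} = \left(- \frac{1}{3}\right) 0 = 0$)
$l = -11$ ($l = 0 - 11 = -11$)
$\sqrt{-64 - 14} l - 126 = \sqrt{-64 - 14} \left(-11\right) - 126 = \sqrt{-78} \left(-11\right) - 126 = i \sqrt{78} \left(-11\right) - 126 = - 11 i \sqrt{78} - 126 = -126 - 11 i \sqrt{78}$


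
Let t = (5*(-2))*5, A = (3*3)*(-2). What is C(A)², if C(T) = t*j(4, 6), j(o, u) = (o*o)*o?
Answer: 10240000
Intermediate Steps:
A = -18 (A = 9*(-2) = -18)
j(o, u) = o³ (j(o, u) = o²*o = o³)
t = -50 (t = -10*5 = -50)
C(T) = -3200 (C(T) = -50*4³ = -50*64 = -3200)
C(A)² = (-3200)² = 10240000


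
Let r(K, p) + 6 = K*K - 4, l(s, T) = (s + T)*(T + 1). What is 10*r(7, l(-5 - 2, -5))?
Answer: 390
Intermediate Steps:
l(s, T) = (1 + T)*(T + s) (l(s, T) = (T + s)*(1 + T) = (1 + T)*(T + s))
r(K, p) = -10 + K**2 (r(K, p) = -6 + (K*K - 4) = -6 + (K**2 - 4) = -6 + (-4 + K**2) = -10 + K**2)
10*r(7, l(-5 - 2, -5)) = 10*(-10 + 7**2) = 10*(-10 + 49) = 10*39 = 390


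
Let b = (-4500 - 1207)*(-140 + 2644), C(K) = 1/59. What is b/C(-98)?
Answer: -843129352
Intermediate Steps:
C(K) = 1/59
b = -14290328 (b = -5707*2504 = -14290328)
b/C(-98) = -14290328/1/59 = -14290328*59 = -843129352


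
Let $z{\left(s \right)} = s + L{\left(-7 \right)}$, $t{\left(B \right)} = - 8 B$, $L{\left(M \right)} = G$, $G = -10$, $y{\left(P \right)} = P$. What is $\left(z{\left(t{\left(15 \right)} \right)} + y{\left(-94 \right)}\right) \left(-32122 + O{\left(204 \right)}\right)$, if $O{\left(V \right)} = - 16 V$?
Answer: $7926464$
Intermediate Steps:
$L{\left(M \right)} = -10$
$z{\left(s \right)} = -10 + s$ ($z{\left(s \right)} = s - 10 = -10 + s$)
$\left(z{\left(t{\left(15 \right)} \right)} + y{\left(-94 \right)}\right) \left(-32122 + O{\left(204 \right)}\right) = \left(\left(-10 - 120\right) - 94\right) \left(-32122 - 3264\right) = \left(-130 - 94\right) \left(-35386\right) = \left(-224\right) \left(-35386\right) = 7926464$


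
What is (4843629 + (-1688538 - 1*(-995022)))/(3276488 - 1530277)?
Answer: 4150113/1746211 ≈ 2.3766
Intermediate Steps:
(4843629 + (-1688538 - 1*(-995022)))/(3276488 - 1530277) = (4843629 + (-1688538 + 995022))/1746211 = (4843629 - 693516)*(1/1746211) = 4150113*(1/1746211) = 4150113/1746211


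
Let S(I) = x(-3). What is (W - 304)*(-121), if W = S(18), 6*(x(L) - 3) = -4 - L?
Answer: 218647/6 ≈ 36441.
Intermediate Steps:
x(L) = 7/3 - L/6 (x(L) = 3 + (-4 - L)/6 = 3 + (-2/3 - L/6) = 7/3 - L/6)
S(I) = 17/6 (S(I) = 7/3 - 1/6*(-3) = 7/3 + 1/2 = 17/6)
W = 17/6 ≈ 2.8333
(W - 304)*(-121) = (17/6 - 304)*(-121) = -1807/6*(-121) = 218647/6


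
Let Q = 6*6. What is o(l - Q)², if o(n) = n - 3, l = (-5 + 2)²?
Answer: 900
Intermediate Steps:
Q = 36
l = 9 (l = (-3)² = 9)
o(n) = -3 + n
o(l - Q)² = (-3 + (9 - 1*36))² = (-3 + (9 - 36))² = (-3 - 27)² = (-30)² = 900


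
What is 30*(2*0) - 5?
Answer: -5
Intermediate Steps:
30*(2*0) - 5 = 30*0 - 5 = 0 - 5 = -5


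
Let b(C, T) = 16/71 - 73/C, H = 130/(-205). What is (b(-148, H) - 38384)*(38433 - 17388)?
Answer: -8488111859445/10508 ≈ -8.0778e+8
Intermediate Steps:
H = -26/41 (H = 130*(-1/205) = -26/41 ≈ -0.63415)
b(C, T) = 16/71 - 73/C (b(C, T) = 16*(1/71) - 73/C = 16/71 - 73/C)
(b(-148, H) - 38384)*(38433 - 17388) = ((16/71 - 73/(-148)) - 38384)*(38433 - 17388) = ((16/71 - 73*(-1/148)) - 38384)*21045 = ((16/71 + 73/148) - 38384)*21045 = (7551/10508 - 38384)*21045 = -403331521/10508*21045 = -8488111859445/10508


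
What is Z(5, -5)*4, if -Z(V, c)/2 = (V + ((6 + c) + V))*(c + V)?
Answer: 0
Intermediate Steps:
Z(V, c) = -2*(V + c)*(6 + c + 2*V) (Z(V, c) = -2*(V + ((6 + c) + V))*(c + V) = -2*(V + (6 + V + c))*(V + c) = -2*(6 + c + 2*V)*(V + c) = -2*(V + c)*(6 + c + 2*V))
Z(5, -5)*4 = (-12*5 - 12*(-5) - 4*5**2 - 2*(-5)**2 - 6*5*(-5))*4 = (-60 + 60 - 4*25 - 2*25 + 150)*4 = (-60 + 60 - 100 - 50 + 150)*4 = 0*4 = 0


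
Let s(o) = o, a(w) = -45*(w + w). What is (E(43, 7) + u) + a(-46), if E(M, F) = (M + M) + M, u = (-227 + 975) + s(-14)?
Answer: 5003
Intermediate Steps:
a(w) = -90*w
u = 734 (u = (-227 + 975) - 14 = 748 - 14 = 734)
E(M, F) = 3*M (E(M, F) = 2*M + M = 3*M)
(E(43, 7) + u) + a(-46) = (3*43 + 734) - 90*(-46) = (129 + 734) + 4140 = 863 + 4140 = 5003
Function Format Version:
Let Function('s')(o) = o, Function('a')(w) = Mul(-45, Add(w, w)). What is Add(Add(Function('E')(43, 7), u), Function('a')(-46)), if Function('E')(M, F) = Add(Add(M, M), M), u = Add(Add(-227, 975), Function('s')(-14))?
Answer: 5003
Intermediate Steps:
Function('a')(w) = Mul(-90, w) (Function('a')(w) = Mul(-45, Mul(2, w)) = Mul(-90, w))
u = 734 (u = Add(Add(-227, 975), -14) = Add(748, -14) = 734)
Function('E')(M, F) = Mul(3, M) (Function('E')(M, F) = Add(Mul(2, M), M) = Mul(3, M))
Add(Add(Function('E')(43, 7), u), Function('a')(-46)) = Add(Add(Mul(3, 43), 734), Mul(-90, -46)) = Add(Add(129, 734), 4140) = Add(863, 4140) = 5003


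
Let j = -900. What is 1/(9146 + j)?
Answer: 1/8246 ≈ 0.00012127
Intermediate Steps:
1/(9146 + j) = 1/(9146 - 900) = 1/8246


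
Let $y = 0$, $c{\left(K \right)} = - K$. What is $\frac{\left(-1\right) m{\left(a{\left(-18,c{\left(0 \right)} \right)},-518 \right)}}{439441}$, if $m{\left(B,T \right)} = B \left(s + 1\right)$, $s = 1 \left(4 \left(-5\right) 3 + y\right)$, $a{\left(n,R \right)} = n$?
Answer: $- \frac{1062}{439441} \approx -0.0024167$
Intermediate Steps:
$s = -60$ ($s = 1 \left(4 \left(-5\right) 3 + 0\right) = 1 \left(\left(-20\right) 3 + 0\right) = 1 \left(-60 + 0\right) = 1 \left(-60\right) = -60$)
$m{\left(B,T \right)} = - 59 B$ ($m{\left(B,T \right)} = B \left(-60 + 1\right) = B \left(-59\right) = - 59 B$)
$\frac{\left(-1\right) m{\left(a{\left(-18,c{\left(0 \right)} \right)},-518 \right)}}{439441} = \frac{\left(-1\right) \left(\left(-59\right) \left(-18\right)\right)}{439441} = \left(-1\right) 1062 \cdot \frac{1}{439441} = \left(-1062\right) \frac{1}{439441} = - \frac{1062}{439441}$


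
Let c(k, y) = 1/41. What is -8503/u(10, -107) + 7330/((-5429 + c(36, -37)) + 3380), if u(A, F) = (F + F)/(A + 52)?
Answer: 11055882017/4494428 ≈ 2459.9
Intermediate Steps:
u(A, F) = 2*F/(52 + A) (u(A, F) = (2*F)/(52 + A) = 2*F/(52 + A))
c(k, y) = 1/41
-8503/u(10, -107) + 7330/((-5429 + c(36, -37)) + 3380) = -8503/(2*(-107)/(52 + 10)) + 7330/((-5429 + 1/41) + 3380) = -8503/(2*(-107)/62) + 7330/(-222588/41 + 3380) = -8503/(2*(-107)*(1/62)) + 7330/(-84008/41) = -8503/(-107/31) + 7330*(-41/84008) = -8503*(-31/107) - 150265/42004 = 263593/107 - 150265/42004 = 11055882017/4494428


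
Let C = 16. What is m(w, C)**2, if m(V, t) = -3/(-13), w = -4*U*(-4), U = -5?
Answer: 9/169 ≈ 0.053254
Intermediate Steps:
w = -80 (w = -4*(-5)*(-4) = 20*(-4) = -80)
m(V, t) = 3/13 (m(V, t) = -3*(-1/13) = 3/13)
m(w, C)**2 = (3/13)**2 = 9/169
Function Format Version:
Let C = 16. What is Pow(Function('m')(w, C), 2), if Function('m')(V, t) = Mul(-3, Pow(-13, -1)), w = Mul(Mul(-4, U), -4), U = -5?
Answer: Rational(9, 169) ≈ 0.053254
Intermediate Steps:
w = -80 (w = Mul(Mul(-4, -5), -4) = Mul(20, -4) = -80)
Function('m')(V, t) = Rational(3, 13) (Function('m')(V, t) = Mul(-3, Rational(-1, 13)) = Rational(3, 13))
Pow(Function('m')(w, C), 2) = Pow(Rational(3, 13), 2) = Rational(9, 169)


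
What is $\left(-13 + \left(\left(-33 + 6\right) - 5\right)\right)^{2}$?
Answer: $2025$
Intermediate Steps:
$\left(-13 + \left(\left(-33 + 6\right) - 5\right)\right)^{2} = \left(-13 - 32\right)^{2} = \left(-45\right)^{2} = 2025$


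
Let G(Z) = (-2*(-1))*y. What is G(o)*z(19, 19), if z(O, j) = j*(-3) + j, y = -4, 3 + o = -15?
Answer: 304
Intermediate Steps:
o = -18 (o = -3 - 15 = -18)
z(O, j) = -2*j (z(O, j) = -3*j + j = -2*j)
G(Z) = -8 (G(Z) = -2*(-1)*(-4) = 2*(-4) = -8)
G(o)*z(19, 19) = -(-16)*19 = -8*(-38) = 304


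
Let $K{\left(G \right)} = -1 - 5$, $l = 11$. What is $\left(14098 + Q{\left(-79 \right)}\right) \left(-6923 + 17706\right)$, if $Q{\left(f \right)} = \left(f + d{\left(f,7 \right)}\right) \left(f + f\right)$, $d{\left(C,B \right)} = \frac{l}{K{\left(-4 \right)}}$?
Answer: $\frac{869206847}{3} \approx 2.8974 \cdot 10^{8}$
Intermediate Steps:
$K{\left(G \right)} = -6$
$d{\left(C,B \right)} = - \frac{11}{6}$ ($d{\left(C,B \right)} = \frac{11}{-6} = 11 \left(- \frac{1}{6}\right) = - \frac{11}{6}$)
$Q{\left(f \right)} = 2 f \left(- \frac{11}{6} + f\right)$ ($Q{\left(f \right)} = \left(f - \frac{11}{6}\right) \left(f + f\right) = \left(- \frac{11}{6} + f\right) 2 f = 2 f \left(- \frac{11}{6} + f\right)$)
$\left(14098 + Q{\left(-79 \right)}\right) \left(-6923 + 17706\right) = \left(14098 + \frac{1}{3} \left(-79\right) \left(-11 + 6 \left(-79\right)\right)\right) \left(-6923 + 17706\right) = \left(14098 + \frac{1}{3} \left(-79\right) \left(-11 - 474\right)\right) 10783 = \left(14098 + \frac{1}{3} \left(-79\right) \left(-485\right)\right) 10783 = \left(14098 + \frac{38315}{3}\right) 10783 = \frac{80609}{3} \cdot 10783 = \frac{869206847}{3}$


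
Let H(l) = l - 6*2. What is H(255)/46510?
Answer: 243/46510 ≈ 0.0052247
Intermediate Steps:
H(l) = -12 + l (H(l) = l - 12 = -12 + l)
H(255)/46510 = (-12 + 255)/46510 = 243*(1/46510) = 243/46510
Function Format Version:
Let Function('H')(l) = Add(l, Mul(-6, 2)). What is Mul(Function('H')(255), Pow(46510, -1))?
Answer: Rational(243, 46510) ≈ 0.0052247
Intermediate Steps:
Function('H')(l) = Add(-12, l) (Function('H')(l) = Add(l, -12) = Add(-12, l))
Mul(Function('H')(255), Pow(46510, -1)) = Mul(Add(-12, 255), Pow(46510, -1)) = Mul(243, Rational(1, 46510)) = Rational(243, 46510)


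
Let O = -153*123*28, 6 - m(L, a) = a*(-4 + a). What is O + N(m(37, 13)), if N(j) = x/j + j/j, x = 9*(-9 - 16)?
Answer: -19496372/37 ≈ -5.2693e+5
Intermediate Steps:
x = -225 (x = 9*(-25) = -225)
m(L, a) = 6 - a*(-4 + a)
N(j) = 1 - 225/j (N(j) = -225/j + j/j = -225/j + 1 = 1 - 225/j)
O = -526932 (O = -18819*28 = -526932)
O + N(m(37, 13)) = -526932 + (-225 + (6 - 1*13² + 4*13))/(6 - 1*13² + 4*13) = -526932 + (-225 + (6 - 1*169 + 52))/(6 - 1*169 + 52) = -526932 + (-225 + (6 - 169 + 52))/(6 - 169 + 52) = -526932 + (-225 - 111)/(-111) = -526932 - 1/111*(-336) = -526932 + 112/37 = -19496372/37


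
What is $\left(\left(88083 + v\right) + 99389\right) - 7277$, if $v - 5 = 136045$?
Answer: $316245$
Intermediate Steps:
$v = 136050$ ($v = 5 + 136045 = 136050$)
$\left(\left(88083 + v\right) + 99389\right) - 7277 = \left(\left(88083 + 136050\right) + 99389\right) - 7277 = \left(224133 + 99389\right) - 7277 = 323522 - 7277 = 316245$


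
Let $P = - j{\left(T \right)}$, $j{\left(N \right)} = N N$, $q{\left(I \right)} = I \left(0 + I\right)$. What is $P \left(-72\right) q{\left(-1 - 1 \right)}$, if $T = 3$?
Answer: $2592$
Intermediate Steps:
$q{\left(I \right)} = I^{2}$ ($q{\left(I \right)} = I I = I^{2}$)
$j{\left(N \right)} = N^{2}$
$P = -9$ ($P = - 3^{2} = \left(-1\right) 9 = -9$)
$P \left(-72\right) q{\left(-1 - 1 \right)} = \left(-9\right) \left(-72\right) \left(-1 - 1\right)^{2} = 648 \left(-2\right)^{2} = 648 \cdot 4 = 2592$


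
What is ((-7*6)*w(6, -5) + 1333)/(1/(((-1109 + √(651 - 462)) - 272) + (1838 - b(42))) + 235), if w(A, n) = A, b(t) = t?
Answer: 43703613875/9500883151 + 3243*√21/9500883151 ≈ 4.6000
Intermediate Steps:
((-7*6)*w(6, -5) + 1333)/(1/(((-1109 + √(651 - 462)) - 272) + (1838 - b(42))) + 235) = (-7*6*6 + 1333)/(1/(((-1109 + √(651 - 462)) - 272) + (1838 - 1*42)) + 235) = (-42*6 + 1333)/(1/(((-1109 + √189) - 272) + (1838 - 42)) + 235) = (-252 + 1333)/(1/(((-1109 + 3*√21) - 272) + 1796) + 235) = 1081/(1/((-1381 + 3*√21) + 1796) + 235) = 1081/(1/(415 + 3*√21) + 235) = 1081/(235 + 1/(415 + 3*√21))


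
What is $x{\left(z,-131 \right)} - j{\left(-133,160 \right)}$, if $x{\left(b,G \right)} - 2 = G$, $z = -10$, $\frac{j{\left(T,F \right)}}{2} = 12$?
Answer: $-153$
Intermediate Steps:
$j{\left(T,F \right)} = 24$ ($j{\left(T,F \right)} = 2 \cdot 12 = 24$)
$x{\left(b,G \right)} = 2 + G$
$x{\left(z,-131 \right)} - j{\left(-133,160 \right)} = \left(2 - 131\right) - 24 = -129 - 24 = -153$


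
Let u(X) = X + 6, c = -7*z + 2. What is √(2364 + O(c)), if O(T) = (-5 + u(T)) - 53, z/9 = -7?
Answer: √2755 ≈ 52.488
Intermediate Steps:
z = -63 (z = 9*(-7) = -63)
c = 443 (c = -7*(-63) + 2 = 441 + 2 = 443)
u(X) = 6 + X
O(T) = -52 + T (O(T) = (-5 + (6 + T)) - 53 = (1 + T) - 53 = -52 + T)
√(2364 + O(c)) = √(2364 + (-52 + 443)) = √(2364 + 391) = √2755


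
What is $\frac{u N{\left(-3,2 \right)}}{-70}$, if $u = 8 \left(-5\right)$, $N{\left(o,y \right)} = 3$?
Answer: $\frac{12}{7} \approx 1.7143$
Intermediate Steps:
$u = -40$
$\frac{u N{\left(-3,2 \right)}}{-70} = \frac{\left(-40\right) 3}{-70} = \left(-120\right) \left(- \frac{1}{70}\right) = \frac{12}{7}$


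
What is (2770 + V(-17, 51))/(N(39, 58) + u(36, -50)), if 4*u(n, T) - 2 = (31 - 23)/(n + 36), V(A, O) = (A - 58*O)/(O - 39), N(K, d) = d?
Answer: 90795/2107 ≈ 43.092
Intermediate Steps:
V(A, O) = (A - 58*O)/(-39 + O)
u(n, T) = ½ + 2/(36 + n) (u(n, T) = ½ + ((31 - 23)/(n + 36))/4 = ½ + (8/(36 + n))/4 = ½ + 2/(36 + n))
(2770 + V(-17, 51))/(N(39, 58) + u(36, -50)) = (2770 + (-17 - 58*51)/(-39 + 51))/(58 + (40 + 36)/(2*(36 + 36))) = (2770 + (-17 - 2958)/12)/(58 + (½)*76/72) = (2770 + (1/12)*(-2975))/(58 + (½)*(1/72)*76) = (2770 - 2975/12)/(58 + 19/36) = 30265/(12*(2107/36)) = (30265/12)*(36/2107) = 90795/2107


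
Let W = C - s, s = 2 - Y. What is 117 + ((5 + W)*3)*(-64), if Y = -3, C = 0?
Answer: 117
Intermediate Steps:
s = 5 (s = 2 - 1*(-3) = 2 + 3 = 5)
W = -5 (W = 0 - 1*5 = 0 - 5 = -5)
117 + ((5 + W)*3)*(-64) = 117 + ((5 - 5)*3)*(-64) = 117 + (0*3)*(-64) = 117 + 0*(-64) = 117 + 0 = 117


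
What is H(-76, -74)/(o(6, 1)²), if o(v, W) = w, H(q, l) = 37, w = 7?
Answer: 37/49 ≈ 0.75510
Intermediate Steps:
o(v, W) = 7
H(-76, -74)/(o(6, 1)²) = 37/(7²) = 37/49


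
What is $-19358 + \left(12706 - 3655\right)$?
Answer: $-10307$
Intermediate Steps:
$-19358 + \left(12706 - 3655\right) = -19358 + 9051 = -10307$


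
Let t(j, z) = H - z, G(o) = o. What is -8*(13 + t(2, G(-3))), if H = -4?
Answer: -96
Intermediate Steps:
t(j, z) = -4 - z
-8*(13 + t(2, G(-3))) = -8*(13 + (-4 - 1*(-3))) = -8*(13 + (-4 + 3)) = -8*(13 - 1) = -8*12 = -96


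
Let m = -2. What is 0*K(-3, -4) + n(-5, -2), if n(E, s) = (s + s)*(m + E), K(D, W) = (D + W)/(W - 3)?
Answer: 28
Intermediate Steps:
K(D, W) = (D + W)/(-3 + W)
n(E, s) = 2*s*(-2 + E) (n(E, s) = (s + s)*(-2 + E) = (2*s)*(-2 + E) = 2*s*(-2 + E))
0*K(-3, -4) + n(-5, -2) = 0*((-3 - 4)/(-3 - 4)) + 2*(-2)*(-2 - 5) = 0*(-7/(-7)) + 2*(-2)*(-7) = 0*(-⅐*(-7)) + 28 = 0*1 + 28 = 0 + 28 = 28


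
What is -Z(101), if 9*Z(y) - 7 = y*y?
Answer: -10208/9 ≈ -1134.2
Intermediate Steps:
Z(y) = 7/9 + y²/9 (Z(y) = 7/9 + (y*y)/9 = 7/9 + y²/9)
-Z(101) = -(7/9 + (⅑)*101²) = -(7/9 + (⅑)*10201) = -(7/9 + 10201/9) = -1*10208/9 = -10208/9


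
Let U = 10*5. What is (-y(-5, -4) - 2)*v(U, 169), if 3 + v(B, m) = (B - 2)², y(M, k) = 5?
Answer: -16107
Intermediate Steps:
U = 50
v(B, m) = -3 + (-2 + B)² (v(B, m) = -3 + (B - 2)² = -3 + (-2 + B)²)
(-y(-5, -4) - 2)*v(U, 169) = (-1*5 - 2)*(-3 + (-2 + 50)²) = (-5 - 2)*(-3 + 48²) = -7*(-3 + 2304) = -7*2301 = -16107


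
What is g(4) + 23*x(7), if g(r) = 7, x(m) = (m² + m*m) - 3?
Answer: 2192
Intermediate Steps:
x(m) = -3 + 2*m² (x(m) = (m² + m²) - 3 = 2*m² - 3 = -3 + 2*m²)
g(4) + 23*x(7) = 7 + 23*(-3 + 2*7²) = 7 + 23*(-3 + 2*49) = 7 + 23*(-3 + 98) = 7 + 23*95 = 7 + 2185 = 2192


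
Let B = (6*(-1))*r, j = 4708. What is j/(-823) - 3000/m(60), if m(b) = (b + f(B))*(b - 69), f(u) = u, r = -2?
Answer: -24241/22221 ≈ -1.0909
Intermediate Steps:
B = 12 (B = (6*(-1))*(-2) = -6*(-2) = 12)
m(b) = (-69 + b)*(12 + b) (m(b) = (b + 12)*(b - 69) = (12 + b)*(-69 + b) = (-69 + b)*(12 + b))
j/(-823) - 3000/m(60) = 4708/(-823) - 3000/(-828 + 60² - 57*60) = 4708*(-1/823) - 3000/(-828 + 3600 - 3420) = -4708/823 - 3000/(-648) = -4708/823 - 3000*(-1/648) = -4708/823 + 125/27 = -24241/22221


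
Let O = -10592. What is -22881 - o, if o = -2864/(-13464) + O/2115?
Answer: -9047653331/395505 ≈ -22876.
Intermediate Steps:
o = -1896574/395505 (o = -2864/(-13464) - 10592/2115 = -2864*(-1/13464) - 10592*1/2115 = 358/1683 - 10592/2115 = -1896574/395505 ≈ -4.7953)
-22881 - o = -22881 - 1*(-1896574/395505) = -22881 + 1896574/395505 = -9047653331/395505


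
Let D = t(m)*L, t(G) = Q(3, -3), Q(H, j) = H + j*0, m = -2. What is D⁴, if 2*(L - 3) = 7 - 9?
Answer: 1296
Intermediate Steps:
Q(H, j) = H (Q(H, j) = H + 0 = H)
t(G) = 3
L = 2 (L = 3 + (7 - 9)/2 = 3 + (½)*(-2) = 3 - 1 = 2)
D = 6 (D = 3*2 = 6)
D⁴ = 6⁴ = 1296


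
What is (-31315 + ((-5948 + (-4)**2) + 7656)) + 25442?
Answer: -4149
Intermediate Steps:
(-31315 + ((-5948 + (-4)**2) + 7656)) + 25442 = (-31315 + ((-5948 + 16) + 7656)) + 25442 = (-31315 + (-5932 + 7656)) + 25442 = (-31315 + 1724) + 25442 = -29591 + 25442 = -4149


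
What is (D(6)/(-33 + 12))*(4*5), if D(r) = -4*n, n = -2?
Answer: -160/21 ≈ -7.6190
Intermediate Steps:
D(r) = 8 (D(r) = -4*(-2) = 8)
(D(6)/(-33 + 12))*(4*5) = (8/(-33 + 12))*(4*5) = (8/(-21))*20 = (8*(-1/21))*20 = -8/21*20 = -160/21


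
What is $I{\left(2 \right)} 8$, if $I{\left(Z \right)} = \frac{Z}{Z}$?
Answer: $8$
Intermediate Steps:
$I{\left(Z \right)} = 1$
$I{\left(2 \right)} 8 = 1 \cdot 8 = 8$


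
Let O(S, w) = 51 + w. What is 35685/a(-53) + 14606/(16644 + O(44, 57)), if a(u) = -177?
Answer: -99201643/494184 ≈ -200.74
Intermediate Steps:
35685/a(-53) + 14606/(16644 + O(44, 57)) = 35685/(-177) + 14606/(16644 + (51 + 57)) = 35685*(-1/177) + 14606/(16644 + 108) = -11895/59 + 14606/16752 = -11895/59 + 14606*(1/16752) = -11895/59 + 7303/8376 = -99201643/494184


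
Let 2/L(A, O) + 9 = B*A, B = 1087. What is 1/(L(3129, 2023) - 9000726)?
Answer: -1700607/15306697640681 ≈ -1.1110e-7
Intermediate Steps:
L(A, O) = 2/(-9 + 1087*A)
1/(L(3129, 2023) - 9000726) = 1/(2/(-9 + 1087*3129) - 9000726) = 1/(2/(-9 + 3401223) - 9000726) = 1/(2/3401214 - 9000726) = 1/(2*(1/3401214) - 9000726) = 1/(1/1700607 - 9000726) = 1/(-15306697640681/1700607) = -1700607/15306697640681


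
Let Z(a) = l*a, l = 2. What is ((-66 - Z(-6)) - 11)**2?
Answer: 4225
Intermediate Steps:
Z(a) = 2*a
((-66 - Z(-6)) - 11)**2 = ((-66 - 2*(-6)) - 11)**2 = ((-66 - 1*(-12)) - 11)**2 = ((-66 + 12) - 11)**2 = (-54 - 11)**2 = (-65)**2 = 4225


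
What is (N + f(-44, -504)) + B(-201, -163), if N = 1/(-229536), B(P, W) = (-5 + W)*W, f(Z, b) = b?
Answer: 6169927679/229536 ≈ 26880.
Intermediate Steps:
B(P, W) = W*(-5 + W)
N = -1/229536 ≈ -4.3566e-6
(N + f(-44, -504)) + B(-201, -163) = (-1/229536 - 504) - 163*(-5 - 163) = -115686145/229536 - 163*(-168) = -115686145/229536 + 27384 = 6169927679/229536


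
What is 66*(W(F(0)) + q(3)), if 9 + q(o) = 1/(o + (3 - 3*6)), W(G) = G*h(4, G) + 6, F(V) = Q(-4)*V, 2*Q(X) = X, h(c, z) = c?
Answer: -407/2 ≈ -203.50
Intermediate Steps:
Q(X) = X/2
F(V) = -2*V (F(V) = ((½)*(-4))*V = -2*V)
W(G) = 6 + 4*G (W(G) = G*4 + 6 = 4*G + 6 = 6 + 4*G)
q(o) = -9 + 1/(-15 + o) (q(o) = -9 + 1/(o + (3 - 3*6)) = -9 + 1/(o + (3 - 1*18)) = -9 + 1/(o + (3 - 18)) = -9 + 1/(o - 15) = -9 + 1/(-15 + o))
66*(W(F(0)) + q(3)) = 66*((6 + 4*(-2*0)) + (136 - 9*3)/(-15 + 3)) = 66*((6 + 4*0) + (136 - 27)/(-12)) = 66*((6 + 0) - 1/12*109) = 66*(6 - 109/12) = 66*(-37/12) = -407/2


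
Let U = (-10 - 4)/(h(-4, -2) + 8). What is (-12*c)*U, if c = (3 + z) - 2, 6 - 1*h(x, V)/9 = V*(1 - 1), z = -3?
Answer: -168/31 ≈ -5.4194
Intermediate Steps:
h(x, V) = 54 (h(x, V) = 54 - 9*V*(1 - 1) = 54 - 9*V*0 = 54 - 9*0 = 54 + 0 = 54)
c = -2 (c = (3 - 3) - 2 = 0 - 2 = -2)
U = -7/31 (U = (-10 - 4)/(54 + 8) = -14/62 = -14*1/62 = -7/31 ≈ -0.22581)
(-12*c)*U = -12*(-2)*(-7/31) = 24*(-7/31) = -168/31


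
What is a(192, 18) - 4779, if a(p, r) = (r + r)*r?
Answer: -4131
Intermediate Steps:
a(p, r) = 2*r² (a(p, r) = (2*r)*r = 2*r²)
a(192, 18) - 4779 = 2*18² - 4779 = 2*324 - 4779 = 648 - 4779 = -4131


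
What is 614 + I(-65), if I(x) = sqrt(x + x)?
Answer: 614 + I*sqrt(130) ≈ 614.0 + 11.402*I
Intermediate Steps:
I(x) = sqrt(2)*sqrt(x) (I(x) = sqrt(2*x) = sqrt(2)*sqrt(x))
614 + I(-65) = 614 + sqrt(2)*sqrt(-65) = 614 + sqrt(2)*(I*sqrt(65)) = 614 + I*sqrt(130)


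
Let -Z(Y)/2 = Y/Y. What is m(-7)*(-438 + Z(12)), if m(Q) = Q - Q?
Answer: 0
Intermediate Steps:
m(Q) = 0
Z(Y) = -2 (Z(Y) = -2*Y/Y = -2*1 = -2)
m(-7)*(-438 + Z(12)) = 0*(-438 - 2) = 0*(-440) = 0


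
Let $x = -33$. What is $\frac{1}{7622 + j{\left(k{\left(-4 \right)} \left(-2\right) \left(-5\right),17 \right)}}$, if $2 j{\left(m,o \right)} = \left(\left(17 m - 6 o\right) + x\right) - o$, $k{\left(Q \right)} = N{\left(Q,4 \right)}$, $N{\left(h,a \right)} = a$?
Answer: $\frac{1}{7886} \approx 0.00012681$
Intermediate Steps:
$k{\left(Q \right)} = 4$
$j{\left(m,o \right)} = - \frac{33}{2} - \frac{7 o}{2} + \frac{17 m}{2}$ ($j{\left(m,o \right)} = \frac{\left(\left(17 m - 6 o\right) - 33\right) - o}{2} = \frac{\left(\left(- 6 o + 17 m\right) - 33\right) - o}{2} = \frac{\left(-33 - 6 o + 17 m\right) - o}{2} = \frac{-33 - 7 o + 17 m}{2} = - \frac{33}{2} - \frac{7 o}{2} + \frac{17 m}{2}$)
$\frac{1}{7622 + j{\left(k{\left(-4 \right)} \left(-2\right) \left(-5\right),17 \right)}} = \frac{1}{7622 - \left(76 - \frac{17}{2} \cdot 4 \left(-2\right) \left(-5\right)\right)} = \frac{1}{7622 - \left(76 - \left(-68\right) \left(-5\right)\right)} = \frac{1}{7622 - -264} = \frac{1}{7622 + 264} = \frac{1}{7886}$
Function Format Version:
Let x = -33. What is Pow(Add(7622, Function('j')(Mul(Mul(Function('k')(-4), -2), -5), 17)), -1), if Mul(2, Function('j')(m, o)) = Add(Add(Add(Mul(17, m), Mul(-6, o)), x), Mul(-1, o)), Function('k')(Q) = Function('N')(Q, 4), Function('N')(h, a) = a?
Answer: Rational(1, 7886) ≈ 0.00012681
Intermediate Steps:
Function('k')(Q) = 4
Function('j')(m, o) = Add(Rational(-33, 2), Mul(Rational(-7, 2), o), Mul(Rational(17, 2), m)) (Function('j')(m, o) = Mul(Rational(1, 2), Add(Add(Add(Mul(17, m), Mul(-6, o)), -33), Mul(-1, o))) = Mul(Rational(1, 2), Add(Add(Add(Mul(-6, o), Mul(17, m)), -33), Mul(-1, o))) = Mul(Rational(1, 2), Add(Add(-33, Mul(-6, o), Mul(17, m)), Mul(-1, o))) = Mul(Rational(1, 2), Add(-33, Mul(-7, o), Mul(17, m))) = Add(Rational(-33, 2), Mul(Rational(-7, 2), o), Mul(Rational(17, 2), m)))
Pow(Add(7622, Function('j')(Mul(Mul(Function('k')(-4), -2), -5), 17)), -1) = Pow(Add(7622, Add(Rational(-33, 2), Mul(Rational(-7, 2), 17), Mul(Rational(17, 2), Mul(Mul(4, -2), -5)))), -1) = Pow(Add(7622, Add(Rational(-33, 2), Rational(-119, 2), Mul(Rational(17, 2), Mul(-8, -5)))), -1) = Pow(Add(7622, Add(Rational(-33, 2), Rational(-119, 2), Mul(Rational(17, 2), 40))), -1) = Pow(Add(7622, Add(Rational(-33, 2), Rational(-119, 2), 340)), -1) = Pow(Add(7622, 264), -1) = Pow(7886, -1) = Rational(1, 7886)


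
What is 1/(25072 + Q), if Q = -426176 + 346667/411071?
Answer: -411071/164881875717 ≈ -2.4931e-6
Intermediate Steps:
Q = -175188247829/411071 (Q = -426176 + 346667*(1/411071) = -426176 + 346667/411071 = -175188247829/411071 ≈ -4.2618e+5)
1/(25072 + Q) = 1/(25072 - 175188247829/411071) = 1/(-164881875717/411071) = -411071/164881875717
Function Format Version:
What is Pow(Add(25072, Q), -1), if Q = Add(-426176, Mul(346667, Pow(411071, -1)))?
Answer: Rational(-411071, 164881875717) ≈ -2.4931e-6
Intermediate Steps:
Q = Rational(-175188247829, 411071) (Q = Add(-426176, Mul(346667, Rational(1, 411071))) = Add(-426176, Rational(346667, 411071)) = Rational(-175188247829, 411071) ≈ -4.2618e+5)
Pow(Add(25072, Q), -1) = Pow(Add(25072, Rational(-175188247829, 411071)), -1) = Pow(Rational(-164881875717, 411071), -1) = Rational(-411071, 164881875717)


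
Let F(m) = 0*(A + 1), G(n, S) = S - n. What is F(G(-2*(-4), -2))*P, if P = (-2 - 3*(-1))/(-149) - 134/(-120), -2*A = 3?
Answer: 0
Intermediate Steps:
A = -3/2 (A = -1/2*3 = -3/2 ≈ -1.5000)
F(m) = 0 (F(m) = 0*(-3/2 + 1) = 0*(-1/2) = 0)
P = 9923/8940 (P = (-2 + 3)*(-1/149) - 134*(-1/120) = 1*(-1/149) + 67/60 = -1/149 + 67/60 = 9923/8940 ≈ 1.1100)
F(G(-2*(-4), -2))*P = 0*(9923/8940) = 0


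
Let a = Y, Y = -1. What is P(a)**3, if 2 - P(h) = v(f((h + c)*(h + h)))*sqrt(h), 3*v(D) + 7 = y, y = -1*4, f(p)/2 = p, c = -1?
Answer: (6 + 11*I)**3/27 ≈ -72.667 - 5.2963*I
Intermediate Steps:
f(p) = 2*p
y = -4
a = -1
v(D) = -11/3 (v(D) = -7/3 + (1/3)*(-4) = -7/3 - 4/3 = -11/3)
P(h) = 2 + 11*sqrt(h)/3 (P(h) = 2 - (-11)*sqrt(h)/3 = 2 + 11*sqrt(h)/3)
P(a)**3 = (2 + 11*sqrt(-1)/3)**3 = (2 + 11*I/3)**3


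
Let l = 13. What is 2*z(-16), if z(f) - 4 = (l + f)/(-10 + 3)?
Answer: 62/7 ≈ 8.8571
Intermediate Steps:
z(f) = 15/7 - f/7 (z(f) = 4 + (13 + f)/(-10 + 3) = 4 + (13 + f)/(-7) = 4 + (13 + f)*(-⅐) = 4 + (-13/7 - f/7) = 15/7 - f/7)
2*z(-16) = 2*(15/7 - ⅐*(-16)) = 2*(15/7 + 16/7) = 2*(31/7) = 62/7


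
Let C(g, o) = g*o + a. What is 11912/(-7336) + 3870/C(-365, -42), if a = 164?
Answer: -9760888/7103999 ≈ -1.3740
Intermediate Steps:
C(g, o) = 164 + g*o (C(g, o) = g*o + 164 = 164 + g*o)
11912/(-7336) + 3870/C(-365, -42) = 11912/(-7336) + 3870/(164 - 365*(-42)) = 11912*(-1/7336) + 3870/(164 + 15330) = -1489/917 + 3870/15494 = -1489/917 + 3870*(1/15494) = -1489/917 + 1935/7747 = -9760888/7103999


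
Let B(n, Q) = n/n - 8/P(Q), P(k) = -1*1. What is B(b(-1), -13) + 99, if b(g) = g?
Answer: 108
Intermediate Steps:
P(k) = -1
B(n, Q) = 9 (B(n, Q) = n/n - 8/(-1) = 1 - 8*(-1) = 1 + 8 = 9)
B(b(-1), -13) + 99 = 9 + 99 = 108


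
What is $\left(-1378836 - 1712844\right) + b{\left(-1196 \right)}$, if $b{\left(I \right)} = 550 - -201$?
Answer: $-3090929$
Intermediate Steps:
$b{\left(I \right)} = 751$ ($b{\left(I \right)} = 550 + 201 = 751$)
$\left(-1378836 - 1712844\right) + b{\left(-1196 \right)} = \left(-1378836 - 1712844\right) + 751 = -3091680 + 751 = -3090929$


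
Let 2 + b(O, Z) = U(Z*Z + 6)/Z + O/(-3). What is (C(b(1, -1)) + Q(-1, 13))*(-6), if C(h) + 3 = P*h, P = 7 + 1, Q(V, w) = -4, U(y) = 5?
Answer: 394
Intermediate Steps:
b(O, Z) = -2 + 5/Z - O/3 (b(O, Z) = -2 + (5/Z + O/(-3)) = -2 + (5/Z + O*(-1/3)) = -2 + (5/Z - O/3) = -2 + 5/Z - O/3)
P = 8
C(h) = -3 + 8*h
(C(b(1, -1)) + Q(-1, 13))*(-6) = ((-3 + 8*(-2 + 5/(-1) - 1/3*1)) - 4)*(-6) = ((-3 + 8*(-2 + 5*(-1) - 1/3)) - 4)*(-6) = ((-3 + 8*(-2 - 5 - 1/3)) - 4)*(-6) = ((-3 + 8*(-22/3)) - 4)*(-6) = ((-3 - 176/3) - 4)*(-6) = (-185/3 - 4)*(-6) = -197/3*(-6) = 394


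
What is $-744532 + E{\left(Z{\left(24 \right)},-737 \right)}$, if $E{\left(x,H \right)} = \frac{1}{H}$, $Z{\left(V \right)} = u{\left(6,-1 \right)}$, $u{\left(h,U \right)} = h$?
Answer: $- \frac{548720085}{737} \approx -7.4453 \cdot 10^{5}$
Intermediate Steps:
$Z{\left(V \right)} = 6$
$-744532 + E{\left(Z{\left(24 \right)},-737 \right)} = -744532 + \frac{1}{-737} = -744532 - \frac{1}{737} = - \frac{548720085}{737}$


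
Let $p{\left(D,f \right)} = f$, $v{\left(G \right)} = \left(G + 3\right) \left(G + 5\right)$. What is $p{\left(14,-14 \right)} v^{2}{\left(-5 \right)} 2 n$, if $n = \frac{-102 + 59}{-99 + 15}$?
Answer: $0$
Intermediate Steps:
$v{\left(G \right)} = \left(3 + G\right) \left(5 + G\right)$
$n = \frac{43}{84}$ ($n = - \frac{43}{-84} = \left(-43\right) \left(- \frac{1}{84}\right) = \frac{43}{84} \approx 0.5119$)
$p{\left(14,-14 \right)} v^{2}{\left(-5 \right)} 2 n = - 14 \left(15 + \left(-5\right)^{2} + 8 \left(-5\right)\right)^{2} \cdot 2 \cdot \frac{43}{84} = - 14 \left(15 + 25 - 40\right)^{2} \cdot 2 \cdot \frac{43}{84} = - 14 \cdot 0^{2} \cdot 2 \cdot \frac{43}{84} = - 14 \cdot 0 \cdot 2 \cdot \frac{43}{84} = \left(-14\right) 0 \cdot \frac{43}{84} = 0 \cdot \frac{43}{84} = 0$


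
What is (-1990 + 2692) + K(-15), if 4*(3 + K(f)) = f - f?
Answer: 699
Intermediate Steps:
K(f) = -3 (K(f) = -3 + (f - f)/4 = -3 + (1/4)*0 = -3 + 0 = -3)
(-1990 + 2692) + K(-15) = (-1990 + 2692) - 3 = 702 - 3 = 699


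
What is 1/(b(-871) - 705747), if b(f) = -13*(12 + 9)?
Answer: -1/706020 ≈ -1.4164e-6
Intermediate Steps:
b(f) = -273 (b(f) = -13*21 = -273)
1/(b(-871) - 705747) = 1/(-273 - 705747) = 1/(-706020) = -1/706020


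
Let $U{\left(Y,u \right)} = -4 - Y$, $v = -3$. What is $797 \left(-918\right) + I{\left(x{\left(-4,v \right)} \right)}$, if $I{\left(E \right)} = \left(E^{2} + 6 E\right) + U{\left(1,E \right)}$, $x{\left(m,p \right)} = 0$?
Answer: $-731651$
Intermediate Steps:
$I{\left(E \right)} = -5 + E^{2} + 6 E$ ($I{\left(E \right)} = \left(E^{2} + 6 E\right) - 5 = -5 + E^{2} + 6 E$)
$797 \left(-918\right) + I{\left(x{\left(-4,v \right)} \right)} = 797 \left(-918\right) + \left(-5 + 0^{2} + 6 \cdot 0\right) = -731646 + \left(-5 + 0 + 0\right) = -731646 - 5 = -731651$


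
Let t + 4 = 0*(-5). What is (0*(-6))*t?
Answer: 0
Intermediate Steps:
t = -4 (t = -4 + 0*(-5) = -4 + 0 = -4)
(0*(-6))*t = (0*(-6))*(-4) = 0*(-4) = 0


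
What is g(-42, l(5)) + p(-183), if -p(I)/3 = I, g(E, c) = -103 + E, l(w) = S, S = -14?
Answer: 404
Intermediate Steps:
l(w) = -14
p(I) = -3*I
g(-42, l(5)) + p(-183) = (-103 - 42) - 3*(-183) = -145 + 549 = 404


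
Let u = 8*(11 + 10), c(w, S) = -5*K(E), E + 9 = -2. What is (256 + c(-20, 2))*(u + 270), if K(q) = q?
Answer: 136218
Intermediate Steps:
E = -11 (E = -9 - 2 = -11)
c(w, S) = 55 (c(w, S) = -5*(-11) = 55)
u = 168 (u = 8*21 = 168)
(256 + c(-20, 2))*(u + 270) = (256 + 55)*(168 + 270) = 311*438 = 136218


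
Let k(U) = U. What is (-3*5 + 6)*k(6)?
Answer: -54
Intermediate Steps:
(-3*5 + 6)*k(6) = (-3*5 + 6)*6 = (-15 + 6)*6 = -9*6 = -54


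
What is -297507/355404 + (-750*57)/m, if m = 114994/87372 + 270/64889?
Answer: -2050990865696510851/63341760328972 ≈ -32380.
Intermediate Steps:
m = 3742718053/2834740854 (m = 114994*(1/87372) + 270*(1/64889) = 57497/43686 + 270/64889 = 3742718053/2834740854 ≈ 1.3203)
-297507/355404 + (-750*57)/m = -297507/355404 + (-750*57)/(3742718053/2834740854) = -297507*1/355404 - 42750*2834740854/3742718053 = -14167/16924 - 121185171508500/3742718053 = -2050990865696510851/63341760328972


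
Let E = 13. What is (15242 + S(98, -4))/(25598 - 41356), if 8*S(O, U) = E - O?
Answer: -121851/126064 ≈ -0.96658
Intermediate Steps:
S(O, U) = 13/8 - O/8 (S(O, U) = (13 - O)/8 = 13/8 - O/8)
(15242 + S(98, -4))/(25598 - 41356) = (15242 + (13/8 - ⅛*98))/(25598 - 41356) = (15242 + (13/8 - 49/4))/(-15758) = (15242 - 85/8)*(-1/15758) = (121851/8)*(-1/15758) = -121851/126064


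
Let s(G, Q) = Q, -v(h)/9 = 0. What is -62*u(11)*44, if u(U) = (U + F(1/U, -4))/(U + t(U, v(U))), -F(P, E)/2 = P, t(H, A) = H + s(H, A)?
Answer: -14756/11 ≈ -1341.5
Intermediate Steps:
v(h) = 0 (v(h) = -9*0 = 0)
t(H, A) = A + H (t(H, A) = H + A = A + H)
F(P, E) = -2*P
u(U) = (U - 2/U)/(2*U) (u(U) = (U - 2/U)/(U + (0 + U)) = (U - 2/U)/(U + U) = (U - 2/U)/((2*U)) = (U - 2/U)*(1/(2*U)) = (U - 2/U)/(2*U))
-62*u(11)*44 = -62*(1/2 - 1/11**2)*44 = -62*(1/2 - 1*1/121)*44 = -62*(1/2 - 1/121)*44 = -62*119/242*44 = -3689/121*44 = -14756/11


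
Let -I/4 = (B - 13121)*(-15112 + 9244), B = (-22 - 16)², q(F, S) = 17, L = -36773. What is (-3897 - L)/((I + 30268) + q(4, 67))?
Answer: -32876/274052259 ≈ -0.00011996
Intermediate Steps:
B = 1444 (B = (-38)² = 1444)
I = -274082544 (I = -4*(1444 - 13121)*(-15112 + 9244) = -(-46708)*(-5868) = -4*68520636 = -274082544)
(-3897 - L)/((I + 30268) + q(4, 67)) = (-3897 - 1*(-36773))/((-274082544 + 30268) + 17) = (-3897 + 36773)/(-274052276 + 17) = 32876/(-274052259) = 32876*(-1/274052259) = -32876/274052259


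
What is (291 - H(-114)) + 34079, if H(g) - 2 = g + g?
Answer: 34596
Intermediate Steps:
H(g) = 2 + 2*g (H(g) = 2 + (g + g) = 2 + 2*g)
(291 - H(-114)) + 34079 = (291 - (2 + 2*(-114))) + 34079 = (291 - (2 - 228)) + 34079 = (291 - 1*(-226)) + 34079 = (291 + 226) + 34079 = 517 + 34079 = 34596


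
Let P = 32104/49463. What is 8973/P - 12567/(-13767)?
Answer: 2036877232567/147325256 ≈ 13826.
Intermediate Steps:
P = 32104/49463 (P = 32104*(1/49463) = 32104/49463 ≈ 0.64905)
8973/P - 12567/(-13767) = 8973/(32104/49463) - 12567/(-13767) = 8973*(49463/32104) - 12567*(-1/13767) = 443831499/32104 + 4189/4589 = 2036877232567/147325256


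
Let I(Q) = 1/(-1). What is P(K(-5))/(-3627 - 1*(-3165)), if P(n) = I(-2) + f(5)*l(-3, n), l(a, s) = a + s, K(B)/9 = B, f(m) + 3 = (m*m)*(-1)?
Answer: -1343/462 ≈ -2.9069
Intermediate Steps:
f(m) = -3 - m² (f(m) = -3 + (m*m)*(-1) = -3 + m²*(-1) = -3 - m²)
K(B) = 9*B
I(Q) = -1
P(n) = 83 - 28*n (P(n) = -1 + (-3 - 1*5²)*(-3 + n) = -1 + (-3 - 1*25)*(-3 + n) = -1 + (-3 - 25)*(-3 + n) = -1 - 28*(-3 + n) = -1 + (84 - 28*n) = 83 - 28*n)
P(K(-5))/(-3627 - 1*(-3165)) = (83 - 252*(-5))/(-3627 - 1*(-3165)) = (83 - 28*(-45))/(-3627 + 3165) = (83 + 1260)/(-462) = 1343*(-1/462) = -1343/462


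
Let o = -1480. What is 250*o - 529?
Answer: -370529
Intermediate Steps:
250*o - 529 = 250*(-1480) - 529 = -370000 - 529 = -370529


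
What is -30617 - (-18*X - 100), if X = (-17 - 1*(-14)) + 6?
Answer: -30463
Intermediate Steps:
X = 3 (X = (-17 + 14) + 6 = -3 + 6 = 3)
-30617 - (-18*X - 100) = -30617 - (-18*3 - 100) = -30617 - (-54 - 100) = -30617 - 1*(-154) = -30617 + 154 = -30463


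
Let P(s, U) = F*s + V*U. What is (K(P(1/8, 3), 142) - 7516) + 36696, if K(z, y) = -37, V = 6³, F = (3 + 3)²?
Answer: 29143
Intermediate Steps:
F = 36 (F = 6² = 36)
V = 216
P(s, U) = 36*s + 216*U
(K(P(1/8, 3), 142) - 7516) + 36696 = (-37 - 7516) + 36696 = -7553 + 36696 = 29143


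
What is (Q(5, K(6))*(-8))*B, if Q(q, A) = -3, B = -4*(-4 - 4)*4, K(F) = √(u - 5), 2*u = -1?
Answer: 3072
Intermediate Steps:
u = -½ (u = (½)*(-1) = -½ ≈ -0.50000)
K(F) = I*√22/2 (K(F) = √(-½ - 5) = √(-11/2) = I*√22/2)
B = 128 (B = -4*(-8)*4 = 32*4 = 128)
(Q(5, K(6))*(-8))*B = -3*(-8)*128 = 24*128 = 3072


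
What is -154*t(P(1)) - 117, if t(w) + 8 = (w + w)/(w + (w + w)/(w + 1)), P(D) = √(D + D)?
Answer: 1071 - 88*√2 ≈ 946.55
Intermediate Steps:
P(D) = √2*√D (P(D) = √(2*D) = √2*√D)
t(w) = -8 + 2*w/(w + 2*w/(1 + w)) (t(w) = -8 + (w + w)/(w + (w + w)/(w + 1)) = -8 + (2*w)/(w + (2*w)/(1 + w)) = -8 + (2*w)/(w + 2*w/(1 + w)) = -8 + 2*w/(w + 2*w/(1 + w)))
-154*t(P(1)) - 117 = -308*(-11 - 3*√2*√1)/(3 + √2*√1) - 117 = -308*(-11 - 3*√2)/(3 + √2*1) - 117 = -308*(-11 - 3*√2)/(3 + √2) - 117 = -117 - 308*(-11 - 3*√2)/(3 + √2)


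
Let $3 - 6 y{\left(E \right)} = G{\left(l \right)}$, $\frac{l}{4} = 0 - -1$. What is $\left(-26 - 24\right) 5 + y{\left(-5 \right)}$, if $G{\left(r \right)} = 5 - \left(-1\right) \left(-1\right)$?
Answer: $- \frac{1501}{6} \approx -250.17$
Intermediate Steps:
$l = 4$ ($l = 4 \left(0 - -1\right) = 4 \left(0 + 1\right) = 4 \cdot 1 = 4$)
$G{\left(r \right)} = 4$ ($G{\left(r \right)} = 5 - 1 = 4$)
$y{\left(E \right)} = - \frac{1}{6}$ ($y{\left(E \right)} = \frac{1}{2} - \frac{2}{3} = - \frac{1}{6}$)
$\left(-26 - 24\right) 5 + y{\left(-5 \right)} = \left(-26 - 24\right) 5 - \frac{1}{6} = \left(-50\right) 5 - \frac{1}{6} = -250 - \frac{1}{6} = - \frac{1501}{6}$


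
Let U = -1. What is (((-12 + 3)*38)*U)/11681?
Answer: 342/11681 ≈ 0.029278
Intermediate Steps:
(((-12 + 3)*38)*U)/11681 = (((-12 + 3)*38)*(-1))/11681 = (-9*38*(-1))*(1/11681) = -342*(-1)*(1/11681) = 342*(1/11681) = 342/11681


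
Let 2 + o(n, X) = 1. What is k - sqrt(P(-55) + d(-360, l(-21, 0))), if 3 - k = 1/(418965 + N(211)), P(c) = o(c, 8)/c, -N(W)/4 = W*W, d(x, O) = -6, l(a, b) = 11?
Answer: 722642/240881 - I*sqrt(18095)/55 ≈ 3.0 - 2.4458*I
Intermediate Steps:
o(n, X) = -1 (o(n, X) = -2 + 1 = -1)
N(W) = -4*W**2 (N(W) = -4*W*W = -4*W**2)
P(c) = -1/c
k = 722642/240881 (k = 3 - 1/(418965 - 4*211**2) = 3 - 1/(418965 - 4*44521) = 3 - 1/(418965 - 178084) = 3 - 1/240881 = 722642/240881 ≈ 3.0000)
k - sqrt(P(-55) + d(-360, l(-21, 0))) = 722642/240881 - sqrt(-1/(-55) - 6) = 722642/240881 - sqrt(-1*(-1/55) - 6) = 722642/240881 - sqrt(1/55 - 6) = 722642/240881 - sqrt(-329/55) = 722642/240881 - I*sqrt(18095)/55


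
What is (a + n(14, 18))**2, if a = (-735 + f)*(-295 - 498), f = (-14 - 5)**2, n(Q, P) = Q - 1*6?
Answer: 87965628100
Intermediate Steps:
n(Q, P) = -6 + Q (n(Q, P) = Q - 6 = -6 + Q)
f = 361 (f = (-19)**2 = 361)
a = 296582 (a = (-735 + 361)*(-295 - 498) = -374*(-793) = 296582)
(a + n(14, 18))**2 = (296582 + (-6 + 14))**2 = (296582 + 8)**2 = 296590**2 = 87965628100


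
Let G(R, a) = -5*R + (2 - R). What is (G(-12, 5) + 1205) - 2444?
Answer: -1165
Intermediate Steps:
G(R, a) = 2 - 6*R
(G(-12, 5) + 1205) - 2444 = ((2 - 6*(-12)) + 1205) - 2444 = ((2 + 72) + 1205) - 2444 = (74 + 1205) - 2444 = 1279 - 2444 = -1165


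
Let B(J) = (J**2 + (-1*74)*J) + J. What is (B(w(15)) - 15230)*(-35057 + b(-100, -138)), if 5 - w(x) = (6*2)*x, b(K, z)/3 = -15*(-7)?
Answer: -978682140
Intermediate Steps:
b(K, z) = 315 (b(K, z) = 3*(-15*(-7)) = 3*105 = 315)
w(x) = 5 - 12*x (w(x) = 5 - 6*2*x = 5 - 12*x)
B(J) = J**2 - 73*J (B(J) = (J**2 - 74*J) + J = J**2 - 73*J)
(B(w(15)) - 15230)*(-35057 + b(-100, -138)) = ((5 - 12*15)*(-73 + (5 - 12*15)) - 15230)*(-35057 + 315) = ((5 - 180)*(-73 + (5 - 180)) - 15230)*(-34742) = (-175*(-73 - 175) - 15230)*(-34742) = (-175*(-248) - 15230)*(-34742) = (43400 - 15230)*(-34742) = 28170*(-34742) = -978682140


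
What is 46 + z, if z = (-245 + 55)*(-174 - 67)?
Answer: 45836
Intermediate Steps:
z = 45790 (z = -190*(-241) = 45790)
46 + z = 46 + 45790 = 45836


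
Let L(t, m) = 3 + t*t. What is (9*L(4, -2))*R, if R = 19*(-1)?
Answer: -3249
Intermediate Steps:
L(t, m) = 3 + t**2
R = -19
(9*L(4, -2))*R = (9*(3 + 4**2))*(-19) = (9*(3 + 16))*(-19) = (9*19)*(-19) = 171*(-19) = -3249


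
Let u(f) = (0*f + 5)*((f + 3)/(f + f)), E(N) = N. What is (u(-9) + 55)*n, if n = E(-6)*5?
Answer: -1700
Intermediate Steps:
u(f) = 5*(3 + f)/(2*f) (u(f) = (0 + 5)*((3 + f)/((2*f))) = 5*((3 + f)*(1/(2*f))) = 5*((3 + f)/(2*f)) = 5*(3 + f)/(2*f))
n = -30 (n = -6*5 = -30)
(u(-9) + 55)*n = ((5/2)*(3 - 9)/(-9) + 55)*(-30) = ((5/2)*(-1/9)*(-6) + 55)*(-30) = (5/3 + 55)*(-30) = (170/3)*(-30) = -1700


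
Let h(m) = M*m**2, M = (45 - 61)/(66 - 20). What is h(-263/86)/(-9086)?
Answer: 69169/193200161 ≈ 0.00035802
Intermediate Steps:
M = -8/23 (M = -16/46 = -16*1/46 = -8/23 ≈ -0.34783)
h(m) = -8*m**2/23
h(-263/86)/(-9086) = -8*(-263/86)**2/23/(-9086) = -8*(-263*1/86)**2/23*(-1/9086) = -8*(-263/86)**2/23*(-1/9086) = -8/23*69169/7396*(-1/9086) = -138338/42527*(-1/9086) = 69169/193200161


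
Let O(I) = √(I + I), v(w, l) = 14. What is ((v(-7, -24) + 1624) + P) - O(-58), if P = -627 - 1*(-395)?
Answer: 1406 - 2*I*√29 ≈ 1406.0 - 10.77*I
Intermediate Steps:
P = -232 (P = -627 + 395 = -232)
O(I) = √2*√I (O(I) = √(2*I) = √2*√I)
((v(-7, -24) + 1624) + P) - O(-58) = ((14 + 1624) - 232) - √2*√(-58) = (1638 - 232) - √2*I*√58 = 1406 - 2*I*√29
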